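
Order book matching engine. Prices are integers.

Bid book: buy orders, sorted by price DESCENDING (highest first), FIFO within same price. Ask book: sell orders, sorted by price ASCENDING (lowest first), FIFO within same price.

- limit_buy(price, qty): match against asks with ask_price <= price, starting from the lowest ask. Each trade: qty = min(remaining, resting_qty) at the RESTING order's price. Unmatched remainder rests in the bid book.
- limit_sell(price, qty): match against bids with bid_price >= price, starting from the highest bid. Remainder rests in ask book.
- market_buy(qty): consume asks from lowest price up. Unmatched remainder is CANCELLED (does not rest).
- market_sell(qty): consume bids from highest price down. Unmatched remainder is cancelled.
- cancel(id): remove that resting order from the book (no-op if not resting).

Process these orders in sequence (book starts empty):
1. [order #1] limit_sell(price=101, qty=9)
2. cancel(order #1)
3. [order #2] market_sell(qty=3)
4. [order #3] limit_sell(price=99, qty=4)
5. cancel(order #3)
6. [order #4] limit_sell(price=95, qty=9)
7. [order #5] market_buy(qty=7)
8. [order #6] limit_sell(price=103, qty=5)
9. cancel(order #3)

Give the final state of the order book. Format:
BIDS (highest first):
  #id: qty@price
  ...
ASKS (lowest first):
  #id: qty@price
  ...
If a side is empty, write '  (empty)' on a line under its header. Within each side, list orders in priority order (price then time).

After op 1 [order #1] limit_sell(price=101, qty=9): fills=none; bids=[-] asks=[#1:9@101]
After op 2 cancel(order #1): fills=none; bids=[-] asks=[-]
After op 3 [order #2] market_sell(qty=3): fills=none; bids=[-] asks=[-]
After op 4 [order #3] limit_sell(price=99, qty=4): fills=none; bids=[-] asks=[#3:4@99]
After op 5 cancel(order #3): fills=none; bids=[-] asks=[-]
After op 6 [order #4] limit_sell(price=95, qty=9): fills=none; bids=[-] asks=[#4:9@95]
After op 7 [order #5] market_buy(qty=7): fills=#5x#4:7@95; bids=[-] asks=[#4:2@95]
After op 8 [order #6] limit_sell(price=103, qty=5): fills=none; bids=[-] asks=[#4:2@95 #6:5@103]
After op 9 cancel(order #3): fills=none; bids=[-] asks=[#4:2@95 #6:5@103]

Answer: BIDS (highest first):
  (empty)
ASKS (lowest first):
  #4: 2@95
  #6: 5@103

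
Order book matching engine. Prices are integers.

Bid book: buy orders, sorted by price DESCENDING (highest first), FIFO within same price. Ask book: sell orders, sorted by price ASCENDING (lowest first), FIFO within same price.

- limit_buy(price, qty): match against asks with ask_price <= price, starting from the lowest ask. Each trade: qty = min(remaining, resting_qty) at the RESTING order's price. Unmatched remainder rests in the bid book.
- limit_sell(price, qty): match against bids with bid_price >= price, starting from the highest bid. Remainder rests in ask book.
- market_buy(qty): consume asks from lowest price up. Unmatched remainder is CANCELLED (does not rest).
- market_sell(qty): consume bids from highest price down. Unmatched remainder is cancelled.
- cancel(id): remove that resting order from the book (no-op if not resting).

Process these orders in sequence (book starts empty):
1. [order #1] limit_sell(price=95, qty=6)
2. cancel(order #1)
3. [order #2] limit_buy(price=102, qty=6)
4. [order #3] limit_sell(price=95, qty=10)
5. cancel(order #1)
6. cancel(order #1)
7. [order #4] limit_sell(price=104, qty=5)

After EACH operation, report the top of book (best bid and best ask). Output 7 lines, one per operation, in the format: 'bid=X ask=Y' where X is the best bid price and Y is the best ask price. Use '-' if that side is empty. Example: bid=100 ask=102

Answer: bid=- ask=95
bid=- ask=-
bid=102 ask=-
bid=- ask=95
bid=- ask=95
bid=- ask=95
bid=- ask=95

Derivation:
After op 1 [order #1] limit_sell(price=95, qty=6): fills=none; bids=[-] asks=[#1:6@95]
After op 2 cancel(order #1): fills=none; bids=[-] asks=[-]
After op 3 [order #2] limit_buy(price=102, qty=6): fills=none; bids=[#2:6@102] asks=[-]
After op 4 [order #3] limit_sell(price=95, qty=10): fills=#2x#3:6@102; bids=[-] asks=[#3:4@95]
After op 5 cancel(order #1): fills=none; bids=[-] asks=[#3:4@95]
After op 6 cancel(order #1): fills=none; bids=[-] asks=[#3:4@95]
After op 7 [order #4] limit_sell(price=104, qty=5): fills=none; bids=[-] asks=[#3:4@95 #4:5@104]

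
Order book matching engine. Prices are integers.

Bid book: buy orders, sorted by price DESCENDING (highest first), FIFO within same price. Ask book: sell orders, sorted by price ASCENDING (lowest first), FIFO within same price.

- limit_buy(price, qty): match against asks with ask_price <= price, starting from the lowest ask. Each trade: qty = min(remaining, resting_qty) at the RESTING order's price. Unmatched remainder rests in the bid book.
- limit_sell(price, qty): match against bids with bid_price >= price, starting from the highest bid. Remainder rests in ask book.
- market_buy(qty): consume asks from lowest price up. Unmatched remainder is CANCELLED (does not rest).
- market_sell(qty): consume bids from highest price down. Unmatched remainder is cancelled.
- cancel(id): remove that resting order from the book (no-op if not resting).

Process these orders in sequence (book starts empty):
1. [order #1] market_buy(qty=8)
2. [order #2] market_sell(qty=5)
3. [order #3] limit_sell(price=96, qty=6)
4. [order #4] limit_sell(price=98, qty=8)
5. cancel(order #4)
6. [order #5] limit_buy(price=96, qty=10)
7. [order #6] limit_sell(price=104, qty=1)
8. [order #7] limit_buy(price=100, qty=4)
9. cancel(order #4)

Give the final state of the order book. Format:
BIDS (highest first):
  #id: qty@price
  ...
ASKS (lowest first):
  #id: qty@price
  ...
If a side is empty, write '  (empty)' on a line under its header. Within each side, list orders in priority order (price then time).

After op 1 [order #1] market_buy(qty=8): fills=none; bids=[-] asks=[-]
After op 2 [order #2] market_sell(qty=5): fills=none; bids=[-] asks=[-]
After op 3 [order #3] limit_sell(price=96, qty=6): fills=none; bids=[-] asks=[#3:6@96]
After op 4 [order #4] limit_sell(price=98, qty=8): fills=none; bids=[-] asks=[#3:6@96 #4:8@98]
After op 5 cancel(order #4): fills=none; bids=[-] asks=[#3:6@96]
After op 6 [order #5] limit_buy(price=96, qty=10): fills=#5x#3:6@96; bids=[#5:4@96] asks=[-]
After op 7 [order #6] limit_sell(price=104, qty=1): fills=none; bids=[#5:4@96] asks=[#6:1@104]
After op 8 [order #7] limit_buy(price=100, qty=4): fills=none; bids=[#7:4@100 #5:4@96] asks=[#6:1@104]
After op 9 cancel(order #4): fills=none; bids=[#7:4@100 #5:4@96] asks=[#6:1@104]

Answer: BIDS (highest first):
  #7: 4@100
  #5: 4@96
ASKS (lowest first):
  #6: 1@104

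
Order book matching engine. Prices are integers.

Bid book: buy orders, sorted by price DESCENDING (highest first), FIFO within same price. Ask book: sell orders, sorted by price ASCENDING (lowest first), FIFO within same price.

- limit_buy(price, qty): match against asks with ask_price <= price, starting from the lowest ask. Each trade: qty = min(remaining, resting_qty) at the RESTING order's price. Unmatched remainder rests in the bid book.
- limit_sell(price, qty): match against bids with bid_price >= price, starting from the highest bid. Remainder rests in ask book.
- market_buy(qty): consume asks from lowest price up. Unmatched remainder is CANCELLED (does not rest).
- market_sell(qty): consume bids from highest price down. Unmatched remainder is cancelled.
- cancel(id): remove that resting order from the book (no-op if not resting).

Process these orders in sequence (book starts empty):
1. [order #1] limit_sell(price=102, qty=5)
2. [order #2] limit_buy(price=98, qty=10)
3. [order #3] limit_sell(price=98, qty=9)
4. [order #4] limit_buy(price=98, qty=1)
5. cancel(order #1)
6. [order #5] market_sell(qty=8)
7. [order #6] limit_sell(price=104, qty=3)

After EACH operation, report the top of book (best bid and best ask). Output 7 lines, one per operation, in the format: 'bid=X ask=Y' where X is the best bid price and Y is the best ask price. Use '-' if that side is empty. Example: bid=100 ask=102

After op 1 [order #1] limit_sell(price=102, qty=5): fills=none; bids=[-] asks=[#1:5@102]
After op 2 [order #2] limit_buy(price=98, qty=10): fills=none; bids=[#2:10@98] asks=[#1:5@102]
After op 3 [order #3] limit_sell(price=98, qty=9): fills=#2x#3:9@98; bids=[#2:1@98] asks=[#1:5@102]
After op 4 [order #4] limit_buy(price=98, qty=1): fills=none; bids=[#2:1@98 #4:1@98] asks=[#1:5@102]
After op 5 cancel(order #1): fills=none; bids=[#2:1@98 #4:1@98] asks=[-]
After op 6 [order #5] market_sell(qty=8): fills=#2x#5:1@98 #4x#5:1@98; bids=[-] asks=[-]
After op 7 [order #6] limit_sell(price=104, qty=3): fills=none; bids=[-] asks=[#6:3@104]

Answer: bid=- ask=102
bid=98 ask=102
bid=98 ask=102
bid=98 ask=102
bid=98 ask=-
bid=- ask=-
bid=- ask=104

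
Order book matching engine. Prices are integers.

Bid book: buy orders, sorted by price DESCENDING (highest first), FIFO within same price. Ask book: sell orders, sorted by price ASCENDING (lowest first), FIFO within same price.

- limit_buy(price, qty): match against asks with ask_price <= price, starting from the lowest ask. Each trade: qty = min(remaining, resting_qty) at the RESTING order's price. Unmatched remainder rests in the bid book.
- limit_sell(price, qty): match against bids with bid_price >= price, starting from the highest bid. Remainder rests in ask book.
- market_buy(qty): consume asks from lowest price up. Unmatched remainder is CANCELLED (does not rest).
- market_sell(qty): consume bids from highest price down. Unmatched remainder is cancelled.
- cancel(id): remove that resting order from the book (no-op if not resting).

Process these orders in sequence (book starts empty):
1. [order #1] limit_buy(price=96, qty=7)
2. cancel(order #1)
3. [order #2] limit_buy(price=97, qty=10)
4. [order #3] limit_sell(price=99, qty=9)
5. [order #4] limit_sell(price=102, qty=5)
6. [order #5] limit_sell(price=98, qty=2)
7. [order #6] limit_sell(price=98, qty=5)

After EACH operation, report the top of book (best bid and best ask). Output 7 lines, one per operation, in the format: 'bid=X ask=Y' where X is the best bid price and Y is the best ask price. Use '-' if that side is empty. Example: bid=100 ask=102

Answer: bid=96 ask=-
bid=- ask=-
bid=97 ask=-
bid=97 ask=99
bid=97 ask=99
bid=97 ask=98
bid=97 ask=98

Derivation:
After op 1 [order #1] limit_buy(price=96, qty=7): fills=none; bids=[#1:7@96] asks=[-]
After op 2 cancel(order #1): fills=none; bids=[-] asks=[-]
After op 3 [order #2] limit_buy(price=97, qty=10): fills=none; bids=[#2:10@97] asks=[-]
After op 4 [order #3] limit_sell(price=99, qty=9): fills=none; bids=[#2:10@97] asks=[#3:9@99]
After op 5 [order #4] limit_sell(price=102, qty=5): fills=none; bids=[#2:10@97] asks=[#3:9@99 #4:5@102]
After op 6 [order #5] limit_sell(price=98, qty=2): fills=none; bids=[#2:10@97] asks=[#5:2@98 #3:9@99 #4:5@102]
After op 7 [order #6] limit_sell(price=98, qty=5): fills=none; bids=[#2:10@97] asks=[#5:2@98 #6:5@98 #3:9@99 #4:5@102]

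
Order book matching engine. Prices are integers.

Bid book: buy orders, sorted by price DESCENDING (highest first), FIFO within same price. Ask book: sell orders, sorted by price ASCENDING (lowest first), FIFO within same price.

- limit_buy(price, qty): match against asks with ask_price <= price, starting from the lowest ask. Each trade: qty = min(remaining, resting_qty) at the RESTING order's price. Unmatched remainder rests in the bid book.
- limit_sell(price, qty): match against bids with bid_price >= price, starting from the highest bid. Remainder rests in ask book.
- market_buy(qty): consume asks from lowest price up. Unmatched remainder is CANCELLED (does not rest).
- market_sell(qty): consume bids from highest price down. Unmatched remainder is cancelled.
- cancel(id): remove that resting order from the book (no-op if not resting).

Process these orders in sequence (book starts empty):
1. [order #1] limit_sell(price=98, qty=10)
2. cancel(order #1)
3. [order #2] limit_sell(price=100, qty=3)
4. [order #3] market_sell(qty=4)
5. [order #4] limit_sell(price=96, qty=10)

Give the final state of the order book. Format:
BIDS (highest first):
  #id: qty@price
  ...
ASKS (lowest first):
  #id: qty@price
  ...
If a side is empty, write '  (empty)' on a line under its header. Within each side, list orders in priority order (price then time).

Answer: BIDS (highest first):
  (empty)
ASKS (lowest first):
  #4: 10@96
  #2: 3@100

Derivation:
After op 1 [order #1] limit_sell(price=98, qty=10): fills=none; bids=[-] asks=[#1:10@98]
After op 2 cancel(order #1): fills=none; bids=[-] asks=[-]
After op 3 [order #2] limit_sell(price=100, qty=3): fills=none; bids=[-] asks=[#2:3@100]
After op 4 [order #3] market_sell(qty=4): fills=none; bids=[-] asks=[#2:3@100]
After op 5 [order #4] limit_sell(price=96, qty=10): fills=none; bids=[-] asks=[#4:10@96 #2:3@100]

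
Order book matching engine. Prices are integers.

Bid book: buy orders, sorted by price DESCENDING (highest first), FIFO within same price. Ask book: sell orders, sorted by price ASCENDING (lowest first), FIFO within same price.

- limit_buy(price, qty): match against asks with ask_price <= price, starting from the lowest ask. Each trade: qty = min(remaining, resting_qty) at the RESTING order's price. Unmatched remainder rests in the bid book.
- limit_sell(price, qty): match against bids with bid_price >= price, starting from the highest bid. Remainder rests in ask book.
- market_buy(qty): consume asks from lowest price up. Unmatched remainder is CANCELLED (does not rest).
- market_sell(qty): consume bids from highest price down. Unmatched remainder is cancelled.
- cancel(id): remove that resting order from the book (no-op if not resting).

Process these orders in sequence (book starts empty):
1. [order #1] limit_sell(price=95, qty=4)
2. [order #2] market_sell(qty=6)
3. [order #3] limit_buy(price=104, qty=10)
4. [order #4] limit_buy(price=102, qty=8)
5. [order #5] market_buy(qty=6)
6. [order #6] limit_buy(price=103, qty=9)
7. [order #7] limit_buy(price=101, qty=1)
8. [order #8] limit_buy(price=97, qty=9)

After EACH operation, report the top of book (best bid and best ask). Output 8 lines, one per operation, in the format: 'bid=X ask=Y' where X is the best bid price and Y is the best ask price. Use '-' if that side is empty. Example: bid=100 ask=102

After op 1 [order #1] limit_sell(price=95, qty=4): fills=none; bids=[-] asks=[#1:4@95]
After op 2 [order #2] market_sell(qty=6): fills=none; bids=[-] asks=[#1:4@95]
After op 3 [order #3] limit_buy(price=104, qty=10): fills=#3x#1:4@95; bids=[#3:6@104] asks=[-]
After op 4 [order #4] limit_buy(price=102, qty=8): fills=none; bids=[#3:6@104 #4:8@102] asks=[-]
After op 5 [order #5] market_buy(qty=6): fills=none; bids=[#3:6@104 #4:8@102] asks=[-]
After op 6 [order #6] limit_buy(price=103, qty=9): fills=none; bids=[#3:6@104 #6:9@103 #4:8@102] asks=[-]
After op 7 [order #7] limit_buy(price=101, qty=1): fills=none; bids=[#3:6@104 #6:9@103 #4:8@102 #7:1@101] asks=[-]
After op 8 [order #8] limit_buy(price=97, qty=9): fills=none; bids=[#3:6@104 #6:9@103 #4:8@102 #7:1@101 #8:9@97] asks=[-]

Answer: bid=- ask=95
bid=- ask=95
bid=104 ask=-
bid=104 ask=-
bid=104 ask=-
bid=104 ask=-
bid=104 ask=-
bid=104 ask=-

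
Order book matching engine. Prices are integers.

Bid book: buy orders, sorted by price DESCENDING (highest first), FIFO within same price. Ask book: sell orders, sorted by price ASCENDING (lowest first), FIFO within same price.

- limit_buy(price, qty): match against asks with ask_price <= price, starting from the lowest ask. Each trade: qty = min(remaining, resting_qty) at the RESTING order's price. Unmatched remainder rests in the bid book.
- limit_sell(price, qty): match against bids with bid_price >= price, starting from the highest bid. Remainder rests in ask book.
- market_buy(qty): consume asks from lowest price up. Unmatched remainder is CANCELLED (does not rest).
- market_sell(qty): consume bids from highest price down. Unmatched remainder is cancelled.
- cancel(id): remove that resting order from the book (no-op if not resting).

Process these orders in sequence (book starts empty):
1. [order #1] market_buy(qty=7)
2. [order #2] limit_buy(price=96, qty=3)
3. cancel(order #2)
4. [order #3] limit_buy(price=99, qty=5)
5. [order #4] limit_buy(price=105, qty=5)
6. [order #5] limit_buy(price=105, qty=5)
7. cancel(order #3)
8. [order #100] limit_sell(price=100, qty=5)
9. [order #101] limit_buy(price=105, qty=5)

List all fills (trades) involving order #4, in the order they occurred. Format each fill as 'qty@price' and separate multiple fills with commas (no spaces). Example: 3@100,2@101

After op 1 [order #1] market_buy(qty=7): fills=none; bids=[-] asks=[-]
After op 2 [order #2] limit_buy(price=96, qty=3): fills=none; bids=[#2:3@96] asks=[-]
After op 3 cancel(order #2): fills=none; bids=[-] asks=[-]
After op 4 [order #3] limit_buy(price=99, qty=5): fills=none; bids=[#3:5@99] asks=[-]
After op 5 [order #4] limit_buy(price=105, qty=5): fills=none; bids=[#4:5@105 #3:5@99] asks=[-]
After op 6 [order #5] limit_buy(price=105, qty=5): fills=none; bids=[#4:5@105 #5:5@105 #3:5@99] asks=[-]
After op 7 cancel(order #3): fills=none; bids=[#4:5@105 #5:5@105] asks=[-]
After op 8 [order #100] limit_sell(price=100, qty=5): fills=#4x#100:5@105; bids=[#5:5@105] asks=[-]
After op 9 [order #101] limit_buy(price=105, qty=5): fills=none; bids=[#5:5@105 #101:5@105] asks=[-]

Answer: 5@105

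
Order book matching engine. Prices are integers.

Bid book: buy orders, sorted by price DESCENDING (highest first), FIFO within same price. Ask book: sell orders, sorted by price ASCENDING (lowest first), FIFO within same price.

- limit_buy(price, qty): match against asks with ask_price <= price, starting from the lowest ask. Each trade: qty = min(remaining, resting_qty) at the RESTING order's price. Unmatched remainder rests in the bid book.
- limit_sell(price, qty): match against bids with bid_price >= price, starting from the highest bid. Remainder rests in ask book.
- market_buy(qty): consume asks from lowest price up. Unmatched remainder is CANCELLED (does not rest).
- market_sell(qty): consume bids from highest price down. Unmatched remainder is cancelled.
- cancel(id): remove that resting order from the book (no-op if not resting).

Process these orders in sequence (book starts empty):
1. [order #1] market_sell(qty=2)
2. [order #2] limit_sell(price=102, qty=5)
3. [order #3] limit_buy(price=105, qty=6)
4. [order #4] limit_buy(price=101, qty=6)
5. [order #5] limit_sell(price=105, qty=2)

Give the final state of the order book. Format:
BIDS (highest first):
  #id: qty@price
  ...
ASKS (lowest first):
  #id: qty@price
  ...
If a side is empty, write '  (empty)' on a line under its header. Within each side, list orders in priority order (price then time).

After op 1 [order #1] market_sell(qty=2): fills=none; bids=[-] asks=[-]
After op 2 [order #2] limit_sell(price=102, qty=5): fills=none; bids=[-] asks=[#2:5@102]
After op 3 [order #3] limit_buy(price=105, qty=6): fills=#3x#2:5@102; bids=[#3:1@105] asks=[-]
After op 4 [order #4] limit_buy(price=101, qty=6): fills=none; bids=[#3:1@105 #4:6@101] asks=[-]
After op 5 [order #5] limit_sell(price=105, qty=2): fills=#3x#5:1@105; bids=[#4:6@101] asks=[#5:1@105]

Answer: BIDS (highest first):
  #4: 6@101
ASKS (lowest first):
  #5: 1@105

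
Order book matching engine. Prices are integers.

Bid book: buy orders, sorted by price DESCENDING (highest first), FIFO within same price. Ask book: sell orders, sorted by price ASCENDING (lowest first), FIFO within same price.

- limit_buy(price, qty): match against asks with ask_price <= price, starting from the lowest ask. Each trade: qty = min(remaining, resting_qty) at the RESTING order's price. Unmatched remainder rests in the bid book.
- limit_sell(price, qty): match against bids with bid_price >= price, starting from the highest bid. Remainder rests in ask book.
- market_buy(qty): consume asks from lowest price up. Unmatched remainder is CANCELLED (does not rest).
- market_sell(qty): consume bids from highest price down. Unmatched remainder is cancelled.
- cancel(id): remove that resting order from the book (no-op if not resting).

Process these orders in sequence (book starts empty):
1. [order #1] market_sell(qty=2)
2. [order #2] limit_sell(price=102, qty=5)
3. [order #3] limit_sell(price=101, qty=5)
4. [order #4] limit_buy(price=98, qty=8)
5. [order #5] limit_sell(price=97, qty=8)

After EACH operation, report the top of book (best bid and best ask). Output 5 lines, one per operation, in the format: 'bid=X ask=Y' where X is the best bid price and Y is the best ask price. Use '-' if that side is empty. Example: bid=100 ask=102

Answer: bid=- ask=-
bid=- ask=102
bid=- ask=101
bid=98 ask=101
bid=- ask=101

Derivation:
After op 1 [order #1] market_sell(qty=2): fills=none; bids=[-] asks=[-]
After op 2 [order #2] limit_sell(price=102, qty=5): fills=none; bids=[-] asks=[#2:5@102]
After op 3 [order #3] limit_sell(price=101, qty=5): fills=none; bids=[-] asks=[#3:5@101 #2:5@102]
After op 4 [order #4] limit_buy(price=98, qty=8): fills=none; bids=[#4:8@98] asks=[#3:5@101 #2:5@102]
After op 5 [order #5] limit_sell(price=97, qty=8): fills=#4x#5:8@98; bids=[-] asks=[#3:5@101 #2:5@102]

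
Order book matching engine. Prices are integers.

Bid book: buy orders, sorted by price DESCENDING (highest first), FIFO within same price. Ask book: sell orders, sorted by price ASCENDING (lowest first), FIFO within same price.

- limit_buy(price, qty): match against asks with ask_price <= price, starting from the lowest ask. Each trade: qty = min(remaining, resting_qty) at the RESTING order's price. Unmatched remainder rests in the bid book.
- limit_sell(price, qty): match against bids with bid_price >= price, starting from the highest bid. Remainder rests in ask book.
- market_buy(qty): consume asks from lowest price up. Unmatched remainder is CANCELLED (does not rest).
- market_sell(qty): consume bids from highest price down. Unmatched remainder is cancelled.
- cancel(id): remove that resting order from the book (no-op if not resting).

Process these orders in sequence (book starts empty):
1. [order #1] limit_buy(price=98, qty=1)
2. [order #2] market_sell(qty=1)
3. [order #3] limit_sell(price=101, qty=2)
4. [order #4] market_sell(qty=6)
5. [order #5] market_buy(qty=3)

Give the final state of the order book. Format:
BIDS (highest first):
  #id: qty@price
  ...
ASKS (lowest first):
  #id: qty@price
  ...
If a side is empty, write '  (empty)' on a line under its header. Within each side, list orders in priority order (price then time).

Answer: BIDS (highest first):
  (empty)
ASKS (lowest first):
  (empty)

Derivation:
After op 1 [order #1] limit_buy(price=98, qty=1): fills=none; bids=[#1:1@98] asks=[-]
After op 2 [order #2] market_sell(qty=1): fills=#1x#2:1@98; bids=[-] asks=[-]
After op 3 [order #3] limit_sell(price=101, qty=2): fills=none; bids=[-] asks=[#3:2@101]
After op 4 [order #4] market_sell(qty=6): fills=none; bids=[-] asks=[#3:2@101]
After op 5 [order #5] market_buy(qty=3): fills=#5x#3:2@101; bids=[-] asks=[-]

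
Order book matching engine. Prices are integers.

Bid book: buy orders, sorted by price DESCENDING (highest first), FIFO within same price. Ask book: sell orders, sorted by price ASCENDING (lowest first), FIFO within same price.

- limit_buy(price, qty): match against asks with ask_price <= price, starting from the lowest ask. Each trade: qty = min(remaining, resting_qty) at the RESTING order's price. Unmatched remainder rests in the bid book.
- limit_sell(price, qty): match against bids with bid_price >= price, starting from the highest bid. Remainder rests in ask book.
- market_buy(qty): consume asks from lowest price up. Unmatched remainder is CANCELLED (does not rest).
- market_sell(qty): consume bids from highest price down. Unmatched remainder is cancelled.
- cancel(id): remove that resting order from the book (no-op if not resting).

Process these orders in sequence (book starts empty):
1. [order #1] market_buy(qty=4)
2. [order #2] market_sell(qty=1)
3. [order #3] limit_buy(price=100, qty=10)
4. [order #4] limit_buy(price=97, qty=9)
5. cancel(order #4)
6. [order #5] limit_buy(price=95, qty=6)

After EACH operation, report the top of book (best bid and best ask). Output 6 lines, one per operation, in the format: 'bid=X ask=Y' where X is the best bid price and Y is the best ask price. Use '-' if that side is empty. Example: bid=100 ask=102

Answer: bid=- ask=-
bid=- ask=-
bid=100 ask=-
bid=100 ask=-
bid=100 ask=-
bid=100 ask=-

Derivation:
After op 1 [order #1] market_buy(qty=4): fills=none; bids=[-] asks=[-]
After op 2 [order #2] market_sell(qty=1): fills=none; bids=[-] asks=[-]
After op 3 [order #3] limit_buy(price=100, qty=10): fills=none; bids=[#3:10@100] asks=[-]
After op 4 [order #4] limit_buy(price=97, qty=9): fills=none; bids=[#3:10@100 #4:9@97] asks=[-]
After op 5 cancel(order #4): fills=none; bids=[#3:10@100] asks=[-]
After op 6 [order #5] limit_buy(price=95, qty=6): fills=none; bids=[#3:10@100 #5:6@95] asks=[-]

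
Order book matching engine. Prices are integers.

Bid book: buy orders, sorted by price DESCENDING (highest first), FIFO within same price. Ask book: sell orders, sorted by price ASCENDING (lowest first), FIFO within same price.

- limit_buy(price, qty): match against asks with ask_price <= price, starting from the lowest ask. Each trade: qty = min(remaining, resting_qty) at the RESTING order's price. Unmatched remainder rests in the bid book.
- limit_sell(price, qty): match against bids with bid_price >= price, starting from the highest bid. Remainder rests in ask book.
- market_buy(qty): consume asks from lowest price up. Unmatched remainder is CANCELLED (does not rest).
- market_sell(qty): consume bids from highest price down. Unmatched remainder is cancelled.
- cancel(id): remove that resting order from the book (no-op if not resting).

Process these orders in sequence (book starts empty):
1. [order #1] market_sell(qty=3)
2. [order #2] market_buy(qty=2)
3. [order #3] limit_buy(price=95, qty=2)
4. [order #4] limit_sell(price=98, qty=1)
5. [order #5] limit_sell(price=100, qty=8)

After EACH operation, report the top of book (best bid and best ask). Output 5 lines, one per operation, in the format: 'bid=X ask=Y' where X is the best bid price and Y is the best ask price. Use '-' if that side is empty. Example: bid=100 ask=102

After op 1 [order #1] market_sell(qty=3): fills=none; bids=[-] asks=[-]
After op 2 [order #2] market_buy(qty=2): fills=none; bids=[-] asks=[-]
After op 3 [order #3] limit_buy(price=95, qty=2): fills=none; bids=[#3:2@95] asks=[-]
After op 4 [order #4] limit_sell(price=98, qty=1): fills=none; bids=[#3:2@95] asks=[#4:1@98]
After op 5 [order #5] limit_sell(price=100, qty=8): fills=none; bids=[#3:2@95] asks=[#4:1@98 #5:8@100]

Answer: bid=- ask=-
bid=- ask=-
bid=95 ask=-
bid=95 ask=98
bid=95 ask=98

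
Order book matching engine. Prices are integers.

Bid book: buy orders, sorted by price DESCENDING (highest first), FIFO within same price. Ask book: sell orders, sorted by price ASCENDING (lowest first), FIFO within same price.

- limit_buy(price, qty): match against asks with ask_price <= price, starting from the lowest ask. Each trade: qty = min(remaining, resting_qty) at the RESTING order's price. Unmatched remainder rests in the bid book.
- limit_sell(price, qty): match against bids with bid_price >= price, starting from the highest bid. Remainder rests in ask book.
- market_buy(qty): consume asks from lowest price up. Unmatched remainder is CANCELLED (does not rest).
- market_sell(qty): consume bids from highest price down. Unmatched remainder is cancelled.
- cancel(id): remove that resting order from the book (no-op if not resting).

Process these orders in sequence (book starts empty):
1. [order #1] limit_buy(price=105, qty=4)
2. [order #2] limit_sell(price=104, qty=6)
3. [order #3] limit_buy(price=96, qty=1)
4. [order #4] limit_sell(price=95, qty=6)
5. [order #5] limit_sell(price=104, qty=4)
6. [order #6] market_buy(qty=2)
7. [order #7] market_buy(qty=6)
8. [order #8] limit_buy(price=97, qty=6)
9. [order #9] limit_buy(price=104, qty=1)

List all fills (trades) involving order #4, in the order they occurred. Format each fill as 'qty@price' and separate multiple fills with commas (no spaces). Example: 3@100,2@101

Answer: 1@96,2@95,3@95

Derivation:
After op 1 [order #1] limit_buy(price=105, qty=4): fills=none; bids=[#1:4@105] asks=[-]
After op 2 [order #2] limit_sell(price=104, qty=6): fills=#1x#2:4@105; bids=[-] asks=[#2:2@104]
After op 3 [order #3] limit_buy(price=96, qty=1): fills=none; bids=[#3:1@96] asks=[#2:2@104]
After op 4 [order #4] limit_sell(price=95, qty=6): fills=#3x#4:1@96; bids=[-] asks=[#4:5@95 #2:2@104]
After op 5 [order #5] limit_sell(price=104, qty=4): fills=none; bids=[-] asks=[#4:5@95 #2:2@104 #5:4@104]
After op 6 [order #6] market_buy(qty=2): fills=#6x#4:2@95; bids=[-] asks=[#4:3@95 #2:2@104 #5:4@104]
After op 7 [order #7] market_buy(qty=6): fills=#7x#4:3@95 #7x#2:2@104 #7x#5:1@104; bids=[-] asks=[#5:3@104]
After op 8 [order #8] limit_buy(price=97, qty=6): fills=none; bids=[#8:6@97] asks=[#5:3@104]
After op 9 [order #9] limit_buy(price=104, qty=1): fills=#9x#5:1@104; bids=[#8:6@97] asks=[#5:2@104]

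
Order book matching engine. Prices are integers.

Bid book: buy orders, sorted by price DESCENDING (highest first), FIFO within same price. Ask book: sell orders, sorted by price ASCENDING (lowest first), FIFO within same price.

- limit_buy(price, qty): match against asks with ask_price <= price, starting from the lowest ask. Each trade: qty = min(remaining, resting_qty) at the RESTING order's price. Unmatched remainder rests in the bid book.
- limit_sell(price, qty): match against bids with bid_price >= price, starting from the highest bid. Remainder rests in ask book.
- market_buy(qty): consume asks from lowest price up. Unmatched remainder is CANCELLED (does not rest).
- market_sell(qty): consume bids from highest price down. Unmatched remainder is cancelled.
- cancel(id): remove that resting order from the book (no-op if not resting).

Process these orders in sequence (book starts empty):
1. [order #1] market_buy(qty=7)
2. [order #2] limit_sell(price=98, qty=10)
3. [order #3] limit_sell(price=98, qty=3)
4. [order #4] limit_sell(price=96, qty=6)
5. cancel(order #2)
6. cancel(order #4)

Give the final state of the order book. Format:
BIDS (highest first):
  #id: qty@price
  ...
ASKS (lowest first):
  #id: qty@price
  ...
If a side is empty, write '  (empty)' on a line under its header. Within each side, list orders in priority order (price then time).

After op 1 [order #1] market_buy(qty=7): fills=none; bids=[-] asks=[-]
After op 2 [order #2] limit_sell(price=98, qty=10): fills=none; bids=[-] asks=[#2:10@98]
After op 3 [order #3] limit_sell(price=98, qty=3): fills=none; bids=[-] asks=[#2:10@98 #3:3@98]
After op 4 [order #4] limit_sell(price=96, qty=6): fills=none; bids=[-] asks=[#4:6@96 #2:10@98 #3:3@98]
After op 5 cancel(order #2): fills=none; bids=[-] asks=[#4:6@96 #3:3@98]
After op 6 cancel(order #4): fills=none; bids=[-] asks=[#3:3@98]

Answer: BIDS (highest first):
  (empty)
ASKS (lowest first):
  #3: 3@98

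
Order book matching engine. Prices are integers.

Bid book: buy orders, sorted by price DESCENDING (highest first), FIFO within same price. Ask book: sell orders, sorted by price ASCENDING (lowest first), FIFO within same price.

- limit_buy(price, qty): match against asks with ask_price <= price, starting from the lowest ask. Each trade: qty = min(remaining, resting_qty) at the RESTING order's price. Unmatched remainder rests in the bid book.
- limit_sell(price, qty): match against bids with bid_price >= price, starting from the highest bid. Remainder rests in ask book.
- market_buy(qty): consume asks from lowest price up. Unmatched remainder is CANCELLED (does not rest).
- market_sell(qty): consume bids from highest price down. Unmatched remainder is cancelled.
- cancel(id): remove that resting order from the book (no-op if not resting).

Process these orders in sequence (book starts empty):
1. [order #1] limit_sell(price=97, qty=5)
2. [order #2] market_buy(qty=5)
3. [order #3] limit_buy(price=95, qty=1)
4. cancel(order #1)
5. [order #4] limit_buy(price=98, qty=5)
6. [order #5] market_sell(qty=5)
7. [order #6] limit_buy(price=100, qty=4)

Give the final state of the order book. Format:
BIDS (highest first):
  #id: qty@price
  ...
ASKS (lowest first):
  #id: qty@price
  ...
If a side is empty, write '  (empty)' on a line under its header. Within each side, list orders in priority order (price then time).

After op 1 [order #1] limit_sell(price=97, qty=5): fills=none; bids=[-] asks=[#1:5@97]
After op 2 [order #2] market_buy(qty=5): fills=#2x#1:5@97; bids=[-] asks=[-]
After op 3 [order #3] limit_buy(price=95, qty=1): fills=none; bids=[#3:1@95] asks=[-]
After op 4 cancel(order #1): fills=none; bids=[#3:1@95] asks=[-]
After op 5 [order #4] limit_buy(price=98, qty=5): fills=none; bids=[#4:5@98 #3:1@95] asks=[-]
After op 6 [order #5] market_sell(qty=5): fills=#4x#5:5@98; bids=[#3:1@95] asks=[-]
After op 7 [order #6] limit_buy(price=100, qty=4): fills=none; bids=[#6:4@100 #3:1@95] asks=[-]

Answer: BIDS (highest first):
  #6: 4@100
  #3: 1@95
ASKS (lowest first):
  (empty)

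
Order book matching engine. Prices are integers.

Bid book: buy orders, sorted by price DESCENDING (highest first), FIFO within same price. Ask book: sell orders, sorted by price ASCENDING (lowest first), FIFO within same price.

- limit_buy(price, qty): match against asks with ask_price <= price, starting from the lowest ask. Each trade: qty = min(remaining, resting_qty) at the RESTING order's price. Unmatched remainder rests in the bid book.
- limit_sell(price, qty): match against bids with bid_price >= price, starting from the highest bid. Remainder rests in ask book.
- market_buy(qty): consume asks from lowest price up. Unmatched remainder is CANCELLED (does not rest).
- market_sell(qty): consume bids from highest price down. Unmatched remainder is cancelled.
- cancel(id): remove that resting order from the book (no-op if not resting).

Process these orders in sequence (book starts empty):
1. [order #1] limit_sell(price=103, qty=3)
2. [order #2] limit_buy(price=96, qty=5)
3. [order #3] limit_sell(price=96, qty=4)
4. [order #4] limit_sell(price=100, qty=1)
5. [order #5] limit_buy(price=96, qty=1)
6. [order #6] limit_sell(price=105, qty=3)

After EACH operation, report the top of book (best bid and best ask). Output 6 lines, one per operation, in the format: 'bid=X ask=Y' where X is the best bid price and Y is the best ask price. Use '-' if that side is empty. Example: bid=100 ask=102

After op 1 [order #1] limit_sell(price=103, qty=3): fills=none; bids=[-] asks=[#1:3@103]
After op 2 [order #2] limit_buy(price=96, qty=5): fills=none; bids=[#2:5@96] asks=[#1:3@103]
After op 3 [order #3] limit_sell(price=96, qty=4): fills=#2x#3:4@96; bids=[#2:1@96] asks=[#1:3@103]
After op 4 [order #4] limit_sell(price=100, qty=1): fills=none; bids=[#2:1@96] asks=[#4:1@100 #1:3@103]
After op 5 [order #5] limit_buy(price=96, qty=1): fills=none; bids=[#2:1@96 #5:1@96] asks=[#4:1@100 #1:3@103]
After op 6 [order #6] limit_sell(price=105, qty=3): fills=none; bids=[#2:1@96 #5:1@96] asks=[#4:1@100 #1:3@103 #6:3@105]

Answer: bid=- ask=103
bid=96 ask=103
bid=96 ask=103
bid=96 ask=100
bid=96 ask=100
bid=96 ask=100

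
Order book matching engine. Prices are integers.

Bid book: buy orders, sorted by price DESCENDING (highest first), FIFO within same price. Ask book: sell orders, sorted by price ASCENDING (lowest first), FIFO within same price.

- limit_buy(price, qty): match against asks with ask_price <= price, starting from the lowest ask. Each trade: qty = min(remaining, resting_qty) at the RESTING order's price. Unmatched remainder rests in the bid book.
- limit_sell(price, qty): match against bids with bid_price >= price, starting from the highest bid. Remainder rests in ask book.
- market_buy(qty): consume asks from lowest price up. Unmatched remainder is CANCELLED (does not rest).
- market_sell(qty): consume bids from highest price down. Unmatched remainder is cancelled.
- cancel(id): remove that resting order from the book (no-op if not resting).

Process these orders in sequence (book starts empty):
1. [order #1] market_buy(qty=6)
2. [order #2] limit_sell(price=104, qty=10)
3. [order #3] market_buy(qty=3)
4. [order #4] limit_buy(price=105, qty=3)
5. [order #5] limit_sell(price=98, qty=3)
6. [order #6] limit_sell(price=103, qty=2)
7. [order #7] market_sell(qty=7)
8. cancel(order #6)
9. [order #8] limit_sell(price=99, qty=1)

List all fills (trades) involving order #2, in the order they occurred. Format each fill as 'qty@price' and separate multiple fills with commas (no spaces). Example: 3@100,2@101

Answer: 3@104,3@104

Derivation:
After op 1 [order #1] market_buy(qty=6): fills=none; bids=[-] asks=[-]
After op 2 [order #2] limit_sell(price=104, qty=10): fills=none; bids=[-] asks=[#2:10@104]
After op 3 [order #3] market_buy(qty=3): fills=#3x#2:3@104; bids=[-] asks=[#2:7@104]
After op 4 [order #4] limit_buy(price=105, qty=3): fills=#4x#2:3@104; bids=[-] asks=[#2:4@104]
After op 5 [order #5] limit_sell(price=98, qty=3): fills=none; bids=[-] asks=[#5:3@98 #2:4@104]
After op 6 [order #6] limit_sell(price=103, qty=2): fills=none; bids=[-] asks=[#5:3@98 #6:2@103 #2:4@104]
After op 7 [order #7] market_sell(qty=7): fills=none; bids=[-] asks=[#5:3@98 #6:2@103 #2:4@104]
After op 8 cancel(order #6): fills=none; bids=[-] asks=[#5:3@98 #2:4@104]
After op 9 [order #8] limit_sell(price=99, qty=1): fills=none; bids=[-] asks=[#5:3@98 #8:1@99 #2:4@104]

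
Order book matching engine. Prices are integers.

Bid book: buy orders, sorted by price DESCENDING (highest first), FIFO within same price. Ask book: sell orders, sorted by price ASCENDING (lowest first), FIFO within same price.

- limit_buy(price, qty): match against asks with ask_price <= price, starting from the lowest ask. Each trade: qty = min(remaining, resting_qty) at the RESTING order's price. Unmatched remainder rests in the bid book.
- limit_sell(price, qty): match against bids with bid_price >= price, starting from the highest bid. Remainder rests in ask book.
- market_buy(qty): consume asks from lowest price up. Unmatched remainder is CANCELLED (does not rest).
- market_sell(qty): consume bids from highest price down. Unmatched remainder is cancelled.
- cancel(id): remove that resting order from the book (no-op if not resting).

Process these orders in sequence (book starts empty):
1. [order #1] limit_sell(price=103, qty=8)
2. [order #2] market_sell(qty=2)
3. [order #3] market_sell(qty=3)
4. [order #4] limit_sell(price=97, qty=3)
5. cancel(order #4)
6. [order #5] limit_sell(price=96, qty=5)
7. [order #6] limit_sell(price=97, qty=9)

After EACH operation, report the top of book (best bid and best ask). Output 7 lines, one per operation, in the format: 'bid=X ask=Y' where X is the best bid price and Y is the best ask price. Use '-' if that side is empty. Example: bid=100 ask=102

Answer: bid=- ask=103
bid=- ask=103
bid=- ask=103
bid=- ask=97
bid=- ask=103
bid=- ask=96
bid=- ask=96

Derivation:
After op 1 [order #1] limit_sell(price=103, qty=8): fills=none; bids=[-] asks=[#1:8@103]
After op 2 [order #2] market_sell(qty=2): fills=none; bids=[-] asks=[#1:8@103]
After op 3 [order #3] market_sell(qty=3): fills=none; bids=[-] asks=[#1:8@103]
After op 4 [order #4] limit_sell(price=97, qty=3): fills=none; bids=[-] asks=[#4:3@97 #1:8@103]
After op 5 cancel(order #4): fills=none; bids=[-] asks=[#1:8@103]
After op 6 [order #5] limit_sell(price=96, qty=5): fills=none; bids=[-] asks=[#5:5@96 #1:8@103]
After op 7 [order #6] limit_sell(price=97, qty=9): fills=none; bids=[-] asks=[#5:5@96 #6:9@97 #1:8@103]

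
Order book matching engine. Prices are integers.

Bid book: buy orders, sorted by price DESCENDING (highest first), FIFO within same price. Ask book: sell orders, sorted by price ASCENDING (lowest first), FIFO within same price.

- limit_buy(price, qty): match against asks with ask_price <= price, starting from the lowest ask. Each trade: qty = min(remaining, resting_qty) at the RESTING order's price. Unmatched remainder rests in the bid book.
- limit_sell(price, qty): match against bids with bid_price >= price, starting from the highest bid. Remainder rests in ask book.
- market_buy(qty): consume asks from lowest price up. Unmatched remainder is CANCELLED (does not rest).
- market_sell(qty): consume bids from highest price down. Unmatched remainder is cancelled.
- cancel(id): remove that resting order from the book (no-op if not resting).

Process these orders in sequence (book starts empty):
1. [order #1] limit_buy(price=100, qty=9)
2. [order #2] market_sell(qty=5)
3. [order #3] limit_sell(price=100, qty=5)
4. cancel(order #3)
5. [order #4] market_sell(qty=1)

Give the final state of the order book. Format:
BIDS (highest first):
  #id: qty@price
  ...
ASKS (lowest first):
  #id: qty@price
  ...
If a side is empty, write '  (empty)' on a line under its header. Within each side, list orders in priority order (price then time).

Answer: BIDS (highest first):
  (empty)
ASKS (lowest first):
  (empty)

Derivation:
After op 1 [order #1] limit_buy(price=100, qty=9): fills=none; bids=[#1:9@100] asks=[-]
After op 2 [order #2] market_sell(qty=5): fills=#1x#2:5@100; bids=[#1:4@100] asks=[-]
After op 3 [order #3] limit_sell(price=100, qty=5): fills=#1x#3:4@100; bids=[-] asks=[#3:1@100]
After op 4 cancel(order #3): fills=none; bids=[-] asks=[-]
After op 5 [order #4] market_sell(qty=1): fills=none; bids=[-] asks=[-]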